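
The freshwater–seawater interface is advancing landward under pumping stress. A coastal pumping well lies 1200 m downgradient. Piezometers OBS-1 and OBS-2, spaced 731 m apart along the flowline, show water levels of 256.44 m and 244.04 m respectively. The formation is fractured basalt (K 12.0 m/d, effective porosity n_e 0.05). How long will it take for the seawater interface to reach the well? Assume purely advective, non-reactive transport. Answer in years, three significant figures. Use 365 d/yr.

0.808 years

Hydraulic gradient i = (256.44 − 244.04) / 731 = 12.40 / 731 = 0.01696
q = Ki = 12.0 × 0.01696 = 0.2036 m/d
v = Ki/n = 12.0·0.01696/0.05 = 4.071 m/d
t = L / v = 1200 / 4.071 = 294.8 d
   = 294.8 / 365 = 0.808 yr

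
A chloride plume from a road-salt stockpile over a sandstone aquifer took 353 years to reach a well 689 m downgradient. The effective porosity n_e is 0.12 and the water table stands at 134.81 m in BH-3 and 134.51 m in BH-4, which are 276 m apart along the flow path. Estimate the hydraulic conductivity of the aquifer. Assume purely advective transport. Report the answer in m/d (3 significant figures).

0.590 m/d

Hydraulic gradient i = (134.81 − 134.51) / 276 = 0.30 / 276 = 0.001087
t = 353 years = 128800 d
v = L / t = 689 / 128800 = 0.005348 m/d
K = v · n / i = 0.005348 × 0.12 / 0.001087 = 0.590 m/d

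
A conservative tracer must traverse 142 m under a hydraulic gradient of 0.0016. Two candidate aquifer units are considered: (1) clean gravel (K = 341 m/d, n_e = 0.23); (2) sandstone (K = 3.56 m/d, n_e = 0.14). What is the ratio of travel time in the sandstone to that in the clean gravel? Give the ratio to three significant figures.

Unit 1 (clean gravel): v = 341×0.0016/0.23 = 2.372 m/d, t = 142/2.372 = 59.86 d
Unit 2 (sandstone): v = 3.56×0.0016/0.14 = 0.04069 m/d, t = 142/0.04069 = 3490 d
t(sandstone) / t(clean gravel) = 3490/59.86 = 58.3

58.3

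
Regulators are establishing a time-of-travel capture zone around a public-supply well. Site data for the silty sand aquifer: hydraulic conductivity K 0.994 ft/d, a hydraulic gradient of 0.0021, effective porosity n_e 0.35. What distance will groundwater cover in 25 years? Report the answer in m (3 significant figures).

16.6 m

K = 0.994 ft/d × 0.3048 = 0.3030 m/d
q = Ki = 0.3030 × 0.0021 = 6.362e-4 m/d
v_s = q/n_e = 6.362e-4/0.35 = 0.001818 m/d
T = 25 yr × 365 = 9125 d
L = v × T = 0.001818 × 9125 = 16.59 m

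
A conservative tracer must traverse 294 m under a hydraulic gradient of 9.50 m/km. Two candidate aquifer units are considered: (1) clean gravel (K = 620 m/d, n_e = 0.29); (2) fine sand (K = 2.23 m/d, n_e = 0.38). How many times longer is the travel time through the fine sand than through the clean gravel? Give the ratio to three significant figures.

364

Unit 1 (clean gravel): v = 620×0.0095/0.29 = 20.31 m/d, t = 294/20.31 = 14.48 d
Unit 2 (fine sand): v = 2.23×0.0095/0.38 = 0.05575 m/d, t = 294/0.05575 = 5274 d
t(fine sand) / t(clean gravel) = 5274/14.48 = 364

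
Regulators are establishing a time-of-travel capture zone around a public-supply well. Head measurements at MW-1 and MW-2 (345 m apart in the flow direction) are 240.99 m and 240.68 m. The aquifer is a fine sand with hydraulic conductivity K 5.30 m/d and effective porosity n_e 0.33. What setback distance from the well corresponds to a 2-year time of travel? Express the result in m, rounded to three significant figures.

10.5 m

Hydraulic gradient i = (240.99 − 240.68) / 345 = 0.31 / 345 = 8.986e-4
Darcy flux q = K·i = 5.30 × 8.986e-4 = 0.004762 m/d
Average linear velocity = 0.004762 / 0.33 = 0.01443 m/d
T = 2 yr × 365 = 730 d
L = v × T = 0.01443 × 730 = 10.53 m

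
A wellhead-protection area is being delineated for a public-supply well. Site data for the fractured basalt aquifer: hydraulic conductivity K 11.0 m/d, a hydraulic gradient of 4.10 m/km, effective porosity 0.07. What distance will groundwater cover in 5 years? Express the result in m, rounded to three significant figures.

1180 m

Darcy flux q = K·i = 11.0 × 0.0041 = 0.04510 m/d
Average linear velocity = 0.04510 / 0.07 = 0.6443 m/d
T = 5 yr × 365 = 1825 d
L = v × T = 0.6443 × 1825 = 1176 m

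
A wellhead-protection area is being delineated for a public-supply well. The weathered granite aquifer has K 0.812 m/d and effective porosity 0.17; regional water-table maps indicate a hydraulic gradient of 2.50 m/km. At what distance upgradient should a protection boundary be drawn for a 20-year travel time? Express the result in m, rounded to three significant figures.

87.2 m

Specific discharge q = 0.812 × 0.0025 = 0.002030 m/d
v = Ki/n = 0.812·0.0025/0.17 = 0.01194 m/d
T = 20 yr × 365 = 7300 d
L = v × T = 0.01194 × 7300 = 87.17 m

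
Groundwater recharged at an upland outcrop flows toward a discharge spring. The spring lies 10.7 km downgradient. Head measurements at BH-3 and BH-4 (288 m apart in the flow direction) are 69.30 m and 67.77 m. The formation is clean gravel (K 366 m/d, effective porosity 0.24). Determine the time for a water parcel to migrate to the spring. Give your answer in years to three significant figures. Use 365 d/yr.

Hydraulic gradient i = (69.30 − 67.77) / 288 = 1.53 / 288 = 0.005313
Specific discharge q = 366 × 0.005313 = 1.944 m/d
Average linear velocity = 1.944 / 0.24 = 8.102 m/d
L = 10.7 km = 10700 m
t = L / v = 10700 / 8.102 = 1321 d
   = 1321 / 365 = 3.62 yr

3.62 years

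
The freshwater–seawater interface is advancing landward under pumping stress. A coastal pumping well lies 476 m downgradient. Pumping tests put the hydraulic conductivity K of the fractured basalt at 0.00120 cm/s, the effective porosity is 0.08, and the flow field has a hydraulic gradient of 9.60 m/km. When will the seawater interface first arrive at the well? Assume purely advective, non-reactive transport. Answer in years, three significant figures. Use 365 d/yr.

K = 0.00120 cm/s × 864 = 1.037 m/d
Specific discharge q = 1.037 × 0.0096 = 0.009953 m/d
Seepage velocity v = q / n = 0.009953 / 0.08 = 0.1244 m/d
t = L / v = 476 / 0.1244 = 3826 d
   = 3826 / 365 = 10.5 yr

10.5 years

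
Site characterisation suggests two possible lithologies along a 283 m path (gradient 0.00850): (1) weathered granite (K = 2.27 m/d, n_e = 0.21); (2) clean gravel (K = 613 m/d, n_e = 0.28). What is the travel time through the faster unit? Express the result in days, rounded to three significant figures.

15.2 days

Unit 1 (weathered granite): v = 2.27×0.0085/0.21 = 0.09188 m/d, t = 283/0.09188 = 3080 d
Unit 2 (clean gravel): v = 613×0.0085/0.28 = 18.61 m/d, t = 283/18.61 = 15.21 d
Faster unit: t = 15.2 d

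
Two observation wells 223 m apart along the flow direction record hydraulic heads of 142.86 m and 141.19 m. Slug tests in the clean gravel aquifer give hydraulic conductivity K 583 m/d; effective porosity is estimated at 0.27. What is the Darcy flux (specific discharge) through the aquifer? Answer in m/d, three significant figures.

Hydraulic gradient i = (142.86 − 141.19) / 223 = 1.67 / 223 = 0.007489
q = Ki = 583 × 0.007489 = 4.366 m/d

4.37 m/d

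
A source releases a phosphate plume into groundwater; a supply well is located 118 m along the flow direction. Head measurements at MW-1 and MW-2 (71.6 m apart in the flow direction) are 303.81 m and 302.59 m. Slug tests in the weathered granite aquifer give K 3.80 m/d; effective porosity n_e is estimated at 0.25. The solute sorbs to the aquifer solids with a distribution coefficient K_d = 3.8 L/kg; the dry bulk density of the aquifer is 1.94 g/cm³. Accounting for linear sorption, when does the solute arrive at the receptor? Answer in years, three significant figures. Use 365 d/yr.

Hydraulic gradient i = (303.81 − 302.59) / 71.6 = 1.22 / 71.6 = 0.01704
Darcy flux q = K·i = 3.80 × 0.01704 = 0.06475 m/d
v = Ki/n = 3.80·0.01704/0.25 = 0.2590 m/d
Retardation R = 1 + ρ_b·K_d/n = 1 + 1.94×3.8/0.25 = 30.49
Contaminant velocity v_c = v/R = 0.2590/30.49 = 0.008495 m/d
t = L/v_c = 118/0.008495 = 13890 d
   = 13890/365 = 38.1 yr

38.1 years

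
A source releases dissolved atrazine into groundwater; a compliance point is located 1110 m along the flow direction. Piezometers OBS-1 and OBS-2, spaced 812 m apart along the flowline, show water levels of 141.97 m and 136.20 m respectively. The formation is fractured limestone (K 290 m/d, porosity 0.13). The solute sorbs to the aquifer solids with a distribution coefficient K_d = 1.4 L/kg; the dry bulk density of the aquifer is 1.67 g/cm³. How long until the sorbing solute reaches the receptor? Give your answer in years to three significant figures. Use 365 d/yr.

Hydraulic gradient i = (141.97 − 136.20) / 812 = 5.77 / 812 = 0.007106
Specific discharge q = 290 × 0.007106 = 2.061 m/d
Average linear velocity = 2.061 / 0.13 = 15.85 m/d
Retardation R = 1 + ρ_b·K_d/n = 1 + 1.67×1.4/0.13 = 18.98
Contaminant velocity v_c = v/R = 15.85/18.98 = 0.8350 m/d
t = L/v_c = 1110/0.8350 = 1329 d
   = 1329/365 = 3.64 yr

3.64 years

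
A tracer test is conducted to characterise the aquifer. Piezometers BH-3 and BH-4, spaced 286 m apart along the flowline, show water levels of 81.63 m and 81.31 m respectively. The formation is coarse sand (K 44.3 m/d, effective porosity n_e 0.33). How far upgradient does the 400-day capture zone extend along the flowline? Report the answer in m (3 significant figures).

60.1 m

Hydraulic gradient i = (81.63 − 81.31) / 286 = 0.32 / 286 = 0.001119
Darcy flux q = K·i = 44.3 × 0.001119 = 0.04957 m/d
Seepage velocity v = q / n = 0.04957 / 0.33 = 0.1502 m/d
L = v × T = 0.1502 × 400 = 60.08 m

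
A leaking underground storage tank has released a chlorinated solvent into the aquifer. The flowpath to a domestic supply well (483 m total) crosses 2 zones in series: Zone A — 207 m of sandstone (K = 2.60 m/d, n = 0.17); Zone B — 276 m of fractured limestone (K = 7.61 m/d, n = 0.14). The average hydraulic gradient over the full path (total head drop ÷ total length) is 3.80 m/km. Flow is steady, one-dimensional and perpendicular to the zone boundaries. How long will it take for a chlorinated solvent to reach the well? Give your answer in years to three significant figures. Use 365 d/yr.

12.8 years

For zones in series the flux q is common to all zones; the equivalent conductivity is the harmonic (thickness-weighted) mean, K_eq = L_total / Σ(L_j/K_j).
Σ(L/K) = 207/2.60 + 276/7.61 = 79.62 + 36.27 = 115.9 d
K_eq = L_total / Σ(L/K) = 483 / 115.9 = 4.168 m/d
q = K_eq · i = 4.168 × 0.0038 = 0.01584 m/d (same in every zone)
Zone A: v = q/n = 0.01584/0.17 = 0.09317 m/d → t_A = 207/0.09317 = 2222 d
Zone B: v = q/n = 0.01584/0.14 = 0.1131 m/d → t_B = 276/0.1131 = 2440 d
Total t = 2222 + 2440 = 4661 d
   = 4661 / 365 = 12.8 yr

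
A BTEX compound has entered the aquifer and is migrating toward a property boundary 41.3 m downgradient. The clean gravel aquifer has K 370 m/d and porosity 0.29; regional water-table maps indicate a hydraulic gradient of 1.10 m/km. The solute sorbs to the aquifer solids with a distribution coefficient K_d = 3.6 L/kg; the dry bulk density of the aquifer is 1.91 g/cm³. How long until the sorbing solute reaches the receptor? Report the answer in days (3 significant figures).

q = Ki = 370 × 0.0011 = 0.4070 m/d
Average linear velocity = 0.4070 / 0.29 = 1.403 m/d
Retardation R = 1 + ρ_b·K_d/n = 1 + 1.91×3.6/0.29 = 24.71
Contaminant velocity v_c = v/R = 1.403/24.71 = 0.05680 m/d
t = L/v_c = 41.3/0.05680 = 727.2 d

727 days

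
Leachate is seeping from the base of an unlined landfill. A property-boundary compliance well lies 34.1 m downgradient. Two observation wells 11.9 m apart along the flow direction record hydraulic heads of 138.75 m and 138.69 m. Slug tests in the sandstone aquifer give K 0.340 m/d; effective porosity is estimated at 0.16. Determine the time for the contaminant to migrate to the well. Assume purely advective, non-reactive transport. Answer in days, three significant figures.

3180 days

Hydraulic gradient i = (138.75 − 138.69) / 11.9 = 0.06 / 11.9 = 0.005042
q = Ki = 0.340 × 0.005042 = 0.001714 m/d
Seepage velocity v = q / n = 0.001714 / 0.16 = 0.01071 m/d
t = L / v = 34.1 / 0.01071 = 3183 d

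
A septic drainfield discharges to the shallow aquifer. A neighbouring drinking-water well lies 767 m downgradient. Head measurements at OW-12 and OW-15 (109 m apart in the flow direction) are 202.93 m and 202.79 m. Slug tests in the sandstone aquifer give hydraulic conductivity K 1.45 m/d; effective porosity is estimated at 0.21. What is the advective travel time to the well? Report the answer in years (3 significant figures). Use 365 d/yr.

Hydraulic gradient i = (202.93 − 202.79) / 109 = 0.14 / 109 = 0.001284
Darcy flux q = K·i = 1.45 × 0.001284 = 0.001862 m/d
Average linear velocity = 0.001862 / 0.21 = 0.008869 m/d
t = L / v = 767 / 0.008869 = 86490 d
   = 86490 / 365 = 237 yr

237 years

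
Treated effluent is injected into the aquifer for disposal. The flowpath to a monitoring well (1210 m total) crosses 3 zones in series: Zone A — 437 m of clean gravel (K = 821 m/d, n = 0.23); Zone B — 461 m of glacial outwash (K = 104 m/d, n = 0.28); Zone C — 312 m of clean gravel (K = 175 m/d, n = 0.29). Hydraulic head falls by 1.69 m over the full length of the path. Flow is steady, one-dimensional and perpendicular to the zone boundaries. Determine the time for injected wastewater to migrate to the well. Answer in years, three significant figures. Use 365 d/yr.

3.50 years

Continuity: the same q passes through each zone, so ΔH = q·Σ(L_j/K_j) — the zones act as resistances in series.
Σ(L/K) = 437/821 + 461/104 + 312/175 = 0.5323 + 4.433 + 1.783 = 6.748 d
q = ΔH / Σ(L/K) = 1.69 / 6.748 = 0.2505 m/d (same in every zone)
Zone A: v = q/n = 0.2505/0.23 = 1.089 m/d → t_A = 437/1.089 = 401.3 d
Zone B: v = q/n = 0.2505/0.28 = 0.8945 m/d → t_B = 461/0.8945 = 515.4 d
Zone C: v = q/n = 0.2505/0.29 = 0.8636 m/d → t_C = 312/0.8636 = 361.3 d
Total t = 401.3 + 515.4 + 361.3 = 1278 d
   = 1278 / 365 = 3.50 yr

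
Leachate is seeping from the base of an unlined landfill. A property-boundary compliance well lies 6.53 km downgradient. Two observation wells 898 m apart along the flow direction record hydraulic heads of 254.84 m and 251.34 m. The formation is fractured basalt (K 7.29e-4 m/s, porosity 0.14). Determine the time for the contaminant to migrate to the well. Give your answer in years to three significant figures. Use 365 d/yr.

Hydraulic gradient i = (254.84 − 251.34) / 898 = 3.50 / 898 = 0.003898
K = 7.29e-4 m/s × 86400 s/d = 62.99 m/d
q = Ki = 62.99 × 0.003898 = 0.2455 m/d
v_s = q/n_e = 0.2455/0.14 = 1.753 m/d
L = 6.53 km = 6530 m
t = L / v = 6530 / 1.753 = 3724 d
   = 3724 / 365 = 10.2 yr

10.2 years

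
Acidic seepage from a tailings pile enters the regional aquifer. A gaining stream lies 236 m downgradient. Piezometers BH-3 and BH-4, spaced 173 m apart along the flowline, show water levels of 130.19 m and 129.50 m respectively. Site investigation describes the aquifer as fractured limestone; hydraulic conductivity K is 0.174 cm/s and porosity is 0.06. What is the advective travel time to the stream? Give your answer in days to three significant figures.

Hydraulic gradient i = (130.19 − 129.50) / 173 = 0.69 / 173 = 0.003988
K = 0.174 cm/s × 864 = 150.3 m/d
Darcy flux q = K·i = 150.3 × 0.003988 = 0.5996 m/d
Average linear velocity = 0.5996 / 0.06 = 9.993 m/d
t = L / v = 236 / 9.993 = 23.62 d

23.6 days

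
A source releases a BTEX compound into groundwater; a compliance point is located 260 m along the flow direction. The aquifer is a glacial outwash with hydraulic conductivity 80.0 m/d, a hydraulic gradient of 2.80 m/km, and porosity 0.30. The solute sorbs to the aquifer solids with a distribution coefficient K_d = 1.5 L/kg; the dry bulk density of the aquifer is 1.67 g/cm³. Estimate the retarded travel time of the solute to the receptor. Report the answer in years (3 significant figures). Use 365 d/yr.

8.92 years

Darcy flux q = K·i = 80.0 × 0.0028 = 0.2240 m/d
Seepage velocity v = q / n = 0.2240 / 0.30 = 0.7467 m/d
Retardation R = 1 + ρ_b·K_d/n = 1 + 1.67×1.5/0.30 = 9.350
Contaminant velocity v_c = v/R = 0.7467/9.350 = 0.07986 m/d
t = L/v_c = 260/0.07986 = 3256 d
   = 3256/365 = 8.92 yr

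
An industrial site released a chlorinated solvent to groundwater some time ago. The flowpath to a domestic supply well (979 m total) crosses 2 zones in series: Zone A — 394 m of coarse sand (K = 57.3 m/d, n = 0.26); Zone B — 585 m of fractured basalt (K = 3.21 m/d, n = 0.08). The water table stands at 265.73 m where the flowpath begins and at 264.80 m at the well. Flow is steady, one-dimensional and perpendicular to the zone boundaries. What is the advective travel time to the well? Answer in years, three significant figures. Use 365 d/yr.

Total head drop ΔH = 265.73 − 264.80 = 0.93 m
Continuity: the same q passes through each zone, so ΔH = q·Σ(L_j/K_j) — the zones act as resistances in series.
Σ(L/K) = 394/57.3 + 585/3.21 = 6.876 + 182.2 = 189.1 d
q = ΔH / Σ(L/K) = 0.93 / 189.1 = 0.004918 m/d (same in every zone)
Zone A: v = q/n = 0.004918/0.26 = 0.01891 m/d → t_A = 394/0.01891 = 20830 d
Zone B: v = q/n = 0.004918/0.08 = 0.06147 m/d → t_B = 585/0.06147 = 9517 d
Total t = 20830 + 9517 = 30350 d
   = 30350 / 365 = 83.1 yr

83.1 years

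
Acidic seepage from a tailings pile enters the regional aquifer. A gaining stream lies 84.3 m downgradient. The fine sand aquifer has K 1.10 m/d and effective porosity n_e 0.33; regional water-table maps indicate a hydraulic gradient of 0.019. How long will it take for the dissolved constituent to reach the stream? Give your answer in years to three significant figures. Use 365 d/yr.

3.65 years

Specific discharge q = 1.10 × 0.019 = 0.02090 m/d
Seepage velocity v = q / n = 0.02090 / 0.33 = 0.06333 m/d
t = L / v = 84.3 / 0.06333 = 1331 d
   = 1331 / 365 = 3.65 yr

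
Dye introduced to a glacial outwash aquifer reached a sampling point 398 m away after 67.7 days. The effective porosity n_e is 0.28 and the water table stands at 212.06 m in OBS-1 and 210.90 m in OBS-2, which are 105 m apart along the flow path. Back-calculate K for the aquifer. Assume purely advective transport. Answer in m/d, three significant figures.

149 m/d

Hydraulic gradient i = (212.06 − 210.90) / 105 = 1.16 / 105 = 0.01105
v = L / t = 398 / 67.7 = 5.879 m/d
K = v · n / i = 5.879 × 0.28 / 0.01105 = 149 m/d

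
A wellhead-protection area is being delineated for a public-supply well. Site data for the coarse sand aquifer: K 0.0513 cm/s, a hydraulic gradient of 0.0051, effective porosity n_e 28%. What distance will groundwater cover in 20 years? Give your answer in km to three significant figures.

K = 0.0513 cm/s × 864 = 44.32 m/d
Darcy flux q = K·i = 44.32 × 0.0051 = 0.2260 m/d
Seepage velocity v = q / n = 0.2260 / 0.28 = 0.8073 m/d
T = 20 yr × 365 = 7300 d
L = v × T = 0.8073 × 7300 = 5893 m
   = 5.89 km

5.89 km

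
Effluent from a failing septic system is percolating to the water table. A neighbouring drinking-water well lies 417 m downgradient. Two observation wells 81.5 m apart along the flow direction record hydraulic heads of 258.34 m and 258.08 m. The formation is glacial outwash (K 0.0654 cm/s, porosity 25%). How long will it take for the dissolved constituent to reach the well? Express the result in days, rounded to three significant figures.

578 days

Hydraulic gradient i = (258.34 − 258.08) / 81.5 = 0.26 / 81.5 = 0.003190
K = 0.0654 cm/s × 864 = 56.51 m/d
Darcy flux q = K·i = 56.51 × 0.003190 = 0.1803 m/d
v_s = q/n_e = 0.1803/0.25 = 0.7211 m/d
t = L / v = 417 / 0.7211 = 578.3 d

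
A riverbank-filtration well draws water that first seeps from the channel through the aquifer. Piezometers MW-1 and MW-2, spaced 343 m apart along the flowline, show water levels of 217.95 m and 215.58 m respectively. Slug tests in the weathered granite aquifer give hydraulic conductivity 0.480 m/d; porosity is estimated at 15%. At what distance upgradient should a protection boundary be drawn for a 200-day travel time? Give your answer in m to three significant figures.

4.42 m

Hydraulic gradient i = (217.95 − 215.58) / 343 = 2.37 / 343 = 0.006910
Darcy flux q = K·i = 0.480 × 0.006910 = 0.003317 m/d
Average linear velocity = 0.003317 / 0.15 = 0.02211 m/d
L = v × T = 0.02211 × 200 = 4.422 m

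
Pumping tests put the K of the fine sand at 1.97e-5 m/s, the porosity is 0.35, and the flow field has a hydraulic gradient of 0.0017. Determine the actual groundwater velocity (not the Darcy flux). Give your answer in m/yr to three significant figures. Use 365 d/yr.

3.02 m/yr

K = 1.97e-5 m/s × 86400 s/d = 1.702 m/d
Specific discharge q = 1.702 × 0.0017 = 0.002894 m/d
v_s = q/n_e = 0.002894/0.35 = 0.008267 m/d
   = 0.008267 × 365 = 3.02 m/yr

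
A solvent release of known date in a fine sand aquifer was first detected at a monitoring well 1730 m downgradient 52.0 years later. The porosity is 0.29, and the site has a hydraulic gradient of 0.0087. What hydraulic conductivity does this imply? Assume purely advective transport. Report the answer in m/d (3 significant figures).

3.04 m/d

t = 52.0 years = 18980 d
v = L / t = 1730 / 18980 = 0.09115 m/d
K = v · n / i = 0.09115 × 0.29 / 0.0087 = 3.04 m/d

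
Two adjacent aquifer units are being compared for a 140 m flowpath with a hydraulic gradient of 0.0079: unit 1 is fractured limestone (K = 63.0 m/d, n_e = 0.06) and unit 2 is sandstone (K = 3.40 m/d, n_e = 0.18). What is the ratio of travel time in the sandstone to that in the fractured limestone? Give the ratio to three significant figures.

55.6

Unit 1 (fractured limestone): v = 63.0×0.0079/0.06 = 8.295 m/d, t = 140/8.295 = 16.88 d
Unit 2 (sandstone): v = 3.40×0.0079/0.18 = 0.1492 m/d, t = 140/0.1492 = 938.2 d
t(sandstone) / t(fractured limestone) = 938.2/16.88 = 55.6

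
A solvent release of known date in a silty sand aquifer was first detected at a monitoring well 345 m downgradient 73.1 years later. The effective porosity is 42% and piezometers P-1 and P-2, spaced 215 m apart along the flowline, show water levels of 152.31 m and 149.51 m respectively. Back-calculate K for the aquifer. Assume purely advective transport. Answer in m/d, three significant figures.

0.417 m/d

Hydraulic gradient i = (152.31 − 149.51) / 215 = 2.80 / 215 = 0.01302
t = 73.1 years = 26680 d
v = L / t = 345 / 26680 = 0.01293 m/d
K = v · n / i = 0.01293 × 0.42 / 0.01302 = 0.417 m/d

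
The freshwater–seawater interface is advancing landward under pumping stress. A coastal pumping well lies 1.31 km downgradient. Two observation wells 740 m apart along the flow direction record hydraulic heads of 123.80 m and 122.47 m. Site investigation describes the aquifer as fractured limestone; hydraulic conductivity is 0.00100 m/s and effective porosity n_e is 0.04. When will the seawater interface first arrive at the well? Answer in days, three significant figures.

Hydraulic gradient i = (123.80 − 122.47) / 740 = 1.33 / 740 = 0.001797
K = 0.00100 m/s × 86400 s/d = 86.40 m/d
Darcy flux q = K·i = 86.40 × 0.001797 = 0.1553 m/d
Seepage velocity v = q / n = 0.1553 / 0.04 = 3.882 m/d
L = 1.31 km = 1310 m
t = L / v = 1310 / 3.882 = 337.4 d

337 days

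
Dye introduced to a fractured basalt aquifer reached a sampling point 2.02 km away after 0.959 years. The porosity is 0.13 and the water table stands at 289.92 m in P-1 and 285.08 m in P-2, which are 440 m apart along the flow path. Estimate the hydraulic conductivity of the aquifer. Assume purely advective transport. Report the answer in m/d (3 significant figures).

Hydraulic gradient i = (289.92 − 285.08) / 440 = 4.84 / 440 = 0.01100
t = 0.959 years = 350.0 d
L = 2.02 km = 2020 m
v = L / t = 2020 / 350.0 = 5.771 m/d
K = v · n / i = 5.771 × 0.13 / 0.01100 = 68.2 m/d

68.2 m/d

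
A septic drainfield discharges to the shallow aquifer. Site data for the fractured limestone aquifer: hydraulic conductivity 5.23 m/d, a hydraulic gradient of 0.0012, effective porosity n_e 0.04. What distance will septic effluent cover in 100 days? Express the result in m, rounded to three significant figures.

q = Ki = 5.23 × 0.0012 = 0.006276 m/d
v = Ki/n = 5.23·0.0012/0.04 = 0.1569 m/d
L = v × T = 0.1569 × 100 = 15.69 m

15.7 m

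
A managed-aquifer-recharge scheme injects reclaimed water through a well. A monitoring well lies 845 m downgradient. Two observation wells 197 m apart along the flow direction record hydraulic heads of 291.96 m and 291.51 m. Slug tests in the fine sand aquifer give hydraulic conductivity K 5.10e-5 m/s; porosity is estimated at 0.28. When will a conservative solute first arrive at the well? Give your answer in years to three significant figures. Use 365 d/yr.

Hydraulic gradient i = (291.96 − 291.51) / 197 = 0.45 / 197 = 0.002284
K = 5.10e-5 m/s × 86400 s/d = 4.406 m/d
Specific discharge q = 4.406 × 0.002284 = 0.01007 m/d
Average linear velocity = 0.01007 / 0.28 = 0.03595 m/d
t = L / v = 845 / 0.03595 = 23510 d
   = 23510 / 365 = 64.4 yr

64.4 years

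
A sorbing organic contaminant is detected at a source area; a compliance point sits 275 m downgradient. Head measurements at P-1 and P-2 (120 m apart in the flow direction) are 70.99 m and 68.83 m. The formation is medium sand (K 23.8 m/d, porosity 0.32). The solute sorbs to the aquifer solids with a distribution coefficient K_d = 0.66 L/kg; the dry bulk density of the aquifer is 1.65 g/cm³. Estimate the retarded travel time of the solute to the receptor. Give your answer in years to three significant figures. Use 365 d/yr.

Hydraulic gradient i = (70.99 − 68.83) / 120 = 2.16 / 120 = 0.01800
q = Ki = 23.8 × 0.01800 = 0.4284 m/d
v_s = q/n_e = 0.4284/0.32 = 1.339 m/d
Retardation R = 1 + ρ_b·K_d/n = 1 + 1.65×0.66/0.32 = 4.403
Contaminant velocity v_c = v/R = 1.339/4.403 = 0.3040 m/d
t = L/v_c = 275/0.3040 = 904.5 d
   = 904.5/365 = 2.48 yr

2.48 years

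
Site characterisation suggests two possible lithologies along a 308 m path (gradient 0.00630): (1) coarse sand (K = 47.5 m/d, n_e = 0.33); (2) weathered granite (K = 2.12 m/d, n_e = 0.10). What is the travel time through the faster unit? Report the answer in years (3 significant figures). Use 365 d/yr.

Unit 1 (coarse sand): v = 47.5×0.0063/0.33 = 0.9068 m/d, t = 308/0.9068 = 339.6 d
Unit 2 (weathered granite): v = 2.12×0.0063/0.10 = 0.1336 m/d, t = 308/0.1336 = 2306 d
Faster: 339.6 d / 365 = 0.931 yr

0.931 years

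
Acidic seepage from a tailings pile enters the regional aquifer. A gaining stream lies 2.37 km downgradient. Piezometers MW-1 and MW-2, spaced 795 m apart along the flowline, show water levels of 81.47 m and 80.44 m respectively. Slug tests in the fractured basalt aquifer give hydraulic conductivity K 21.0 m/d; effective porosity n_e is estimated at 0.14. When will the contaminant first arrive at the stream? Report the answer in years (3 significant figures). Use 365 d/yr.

33.4 years

Hydraulic gradient i = (81.47 − 80.44) / 795 = 1.03 / 795 = 0.001296
q = Ki = 21.0 × 0.001296 = 0.02721 m/d
Average linear velocity = 0.02721 / 0.14 = 0.1943 m/d
L = 2.37 km = 2370 m
t = L / v = 2370 / 0.1943 = 12200 d
   = 12200 / 365 = 33.4 yr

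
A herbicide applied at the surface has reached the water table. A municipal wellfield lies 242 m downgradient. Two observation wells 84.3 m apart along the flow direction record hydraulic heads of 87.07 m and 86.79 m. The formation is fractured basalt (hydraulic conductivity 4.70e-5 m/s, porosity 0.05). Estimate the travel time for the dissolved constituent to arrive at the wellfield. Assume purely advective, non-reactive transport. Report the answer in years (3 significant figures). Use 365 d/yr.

Hydraulic gradient i = (87.07 − 86.79) / 84.3 = 0.28 / 84.3 = 0.003321
K = 4.70e-5 m/s × 86400 s/d = 4.061 m/d
Specific discharge q = 4.061 × 0.003321 = 0.01349 m/d
Seepage velocity v = q / n = 0.01349 / 0.05 = 0.2698 m/d
t = L / v = 242 / 0.2698 = 897.1 d
   = 897.1 / 365 = 2.46 yr

2.46 years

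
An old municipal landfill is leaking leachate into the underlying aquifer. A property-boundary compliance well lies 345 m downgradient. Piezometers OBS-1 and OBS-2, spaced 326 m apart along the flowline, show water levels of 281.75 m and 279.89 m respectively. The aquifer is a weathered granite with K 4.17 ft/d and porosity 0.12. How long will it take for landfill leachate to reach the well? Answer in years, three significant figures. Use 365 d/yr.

15.6 years

Hydraulic gradient i = (281.75 − 279.89) / 326 = 1.86 / 326 = 0.005706
K = 4.17 ft/d × 0.3048 = 1.271 m/d
q = Ki = 1.271 × 0.005706 = 0.007252 m/d
Seepage velocity v = q / n = 0.007252 / 0.12 = 0.06043 m/d
t = L / v = 345 / 0.06043 = 5709 d
   = 5709 / 365 = 15.6 yr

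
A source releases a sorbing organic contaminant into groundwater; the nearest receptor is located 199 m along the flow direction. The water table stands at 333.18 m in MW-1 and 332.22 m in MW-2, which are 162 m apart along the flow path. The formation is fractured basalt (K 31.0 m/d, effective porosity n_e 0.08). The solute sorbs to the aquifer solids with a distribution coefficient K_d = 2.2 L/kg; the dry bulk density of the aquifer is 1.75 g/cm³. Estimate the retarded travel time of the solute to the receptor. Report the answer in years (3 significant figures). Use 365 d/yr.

Hydraulic gradient i = (333.18 − 332.22) / 162 = 0.96 / 162 = 0.005926
q = Ki = 31.0 × 0.005926 = 0.1837 m/d
Average linear velocity = 0.1837 / 0.08 = 2.296 m/d
Retardation R = 1 + ρ_b·K_d/n = 1 + 1.75×2.2/0.08 = 49.13
Contaminant velocity v_c = v/R = 2.296/49.13 = 0.04674 m/d
t = L/v_c = 199/0.04674 = 4257 d
   = 4257/365 = 11.7 yr

11.7 years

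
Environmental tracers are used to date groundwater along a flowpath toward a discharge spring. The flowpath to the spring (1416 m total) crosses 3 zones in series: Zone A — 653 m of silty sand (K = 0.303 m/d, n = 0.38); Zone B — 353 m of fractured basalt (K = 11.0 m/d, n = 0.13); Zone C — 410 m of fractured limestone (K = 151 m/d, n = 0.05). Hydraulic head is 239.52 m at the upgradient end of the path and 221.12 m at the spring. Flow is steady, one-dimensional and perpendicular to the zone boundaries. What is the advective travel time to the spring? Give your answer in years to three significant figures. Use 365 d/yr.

Total head drop ΔH = 239.52 − 221.12 = 18.40 m
Continuity: the same q passes through each zone, so ΔH = q·Σ(L_j/K_j) — the zones act as resistances in series.
Σ(L/K) = 653/0.303 + 353/11.0 + 410/151 = 2155 + 32.09 + 2.715 = 2190 d
q = ΔH / Σ(L/K) = 18.40 / 2190 = 0.008402 m/d (same in every zone)
Zone A: v = q/n = 0.008402/0.38 = 0.02211 m/d → t_A = 653/0.02211 = 29530 d
Zone B: v = q/n = 0.008402/0.13 = 0.06463 m/d → t_B = 353/0.06463 = 5462 d
Zone C: v = q/n = 0.008402/0.05 = 0.1680 m/d → t_C = 410/0.1680 = 2440 d
Total t = 29530 + 5462 + 2440 = 37430 d
   = 37430 / 365 = 103 yr

103 years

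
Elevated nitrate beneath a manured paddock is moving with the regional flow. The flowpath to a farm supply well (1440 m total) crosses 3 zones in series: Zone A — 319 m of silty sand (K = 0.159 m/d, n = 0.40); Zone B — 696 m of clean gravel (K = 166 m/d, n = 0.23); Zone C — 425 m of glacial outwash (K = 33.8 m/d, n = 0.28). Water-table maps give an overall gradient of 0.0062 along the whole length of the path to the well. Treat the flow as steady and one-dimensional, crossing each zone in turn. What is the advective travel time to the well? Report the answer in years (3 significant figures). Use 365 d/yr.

For zones in series the flux q is common to all zones; the equivalent conductivity is the harmonic (thickness-weighted) mean, K_eq = L_total / Σ(L_j/K_j).
Σ(L/K) = 319/0.159 + 696/166 + 425/33.8 = 2006 + 4.193 + 12.57 = 2023 d
K_eq = L_total / Σ(L/K) = 1440 / 2023 = 0.7118 m/d
q = K_eq · i = 0.7118 × 0.0062 = 0.004413 m/d (same in every zone)
Zone A: v = q/n = 0.004413/0.40 = 0.01103 m/d → t_A = 319/0.01103 = 28910 d
Zone B: v = q/n = 0.004413/0.23 = 0.01919 m/d → t_B = 696/0.01919 = 36270 d
Zone C: v = q/n = 0.004413/0.28 = 0.01576 m/d → t_C = 425/0.01576 = 26970 d
Total t = 28910 + 36270 + 26970 = 92150 d
   = 92150 / 365 = 252 yr

252 years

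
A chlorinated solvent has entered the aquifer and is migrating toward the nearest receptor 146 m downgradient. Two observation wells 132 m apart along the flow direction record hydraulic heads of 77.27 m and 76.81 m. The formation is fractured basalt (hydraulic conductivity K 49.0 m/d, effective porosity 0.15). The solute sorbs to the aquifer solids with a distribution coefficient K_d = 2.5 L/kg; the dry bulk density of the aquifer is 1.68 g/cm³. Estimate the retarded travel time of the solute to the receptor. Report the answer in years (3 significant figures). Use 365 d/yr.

10.2 years

Hydraulic gradient i = (77.27 − 76.81) / 132 = 0.46 / 132 = 0.003485
Darcy flux q = K·i = 49.0 × 0.003485 = 0.1708 m/d
Average linear velocity = 0.1708 / 0.15 = 1.138 m/d
Retardation R = 1 + ρ_b·K_d/n = 1 + 1.68×2.5/0.15 = 29.00
Contaminant velocity v_c = v/R = 1.138/29.00 = 0.03925 m/d
t = L/v_c = 146/0.03925 = 3719 d
   = 3719/365 = 10.2 yr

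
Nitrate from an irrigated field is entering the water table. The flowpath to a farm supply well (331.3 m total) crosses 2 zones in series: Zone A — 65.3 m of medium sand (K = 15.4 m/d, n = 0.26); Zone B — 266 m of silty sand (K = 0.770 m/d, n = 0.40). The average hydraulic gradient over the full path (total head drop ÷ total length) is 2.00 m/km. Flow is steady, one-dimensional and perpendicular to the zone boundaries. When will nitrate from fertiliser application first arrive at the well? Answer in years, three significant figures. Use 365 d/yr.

For zones in series the flux q is common to all zones; the equivalent conductivity is the harmonic (thickness-weighted) mean, K_eq = L_total / Σ(L_j/K_j).
Σ(L/K) = 65.3/15.4 + 266/0.770 = 4.240 + 345.5 = 349.7 d
K_eq = L_total / Σ(L/K) = 331.3 / 349.7 = 0.9474 m/d
q = K_eq · i = 0.9474 × 0.0020 = 0.001895 m/d (same in every zone)
Zone A: v = q/n = 0.001895/0.26 = 0.007288 m/d → t_A = 65.3/0.007288 = 8960 d
Zone B: v = q/n = 0.001895/0.40 = 0.004737 m/d → t_B = 266/0.004737 = 56150 d
Total t = 8960 + 56150 = 65110 d
   = 65110 / 365 = 178 yr

178 years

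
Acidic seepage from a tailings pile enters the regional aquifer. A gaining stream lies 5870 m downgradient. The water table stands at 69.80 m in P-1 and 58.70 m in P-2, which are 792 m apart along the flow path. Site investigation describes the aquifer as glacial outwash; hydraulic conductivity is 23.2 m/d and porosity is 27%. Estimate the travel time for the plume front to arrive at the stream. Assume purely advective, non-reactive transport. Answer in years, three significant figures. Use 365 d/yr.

Hydraulic gradient i = (69.80 − 58.70) / 792 = 11.10 / 792 = 0.01402
Specific discharge q = 23.2 × 0.01402 = 0.3252 m/d
v = Ki/n = 23.2·0.01402/0.27 = 1.204 m/d
t = L / v = 5870 / 1.204 = 4874 d
   = 4874 / 365 = 13.4 yr

13.4 years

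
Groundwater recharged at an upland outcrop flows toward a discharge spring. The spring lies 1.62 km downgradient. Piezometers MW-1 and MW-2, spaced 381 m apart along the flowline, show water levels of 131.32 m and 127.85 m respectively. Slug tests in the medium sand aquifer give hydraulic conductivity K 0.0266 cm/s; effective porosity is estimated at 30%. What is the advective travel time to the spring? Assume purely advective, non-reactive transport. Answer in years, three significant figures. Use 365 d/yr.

Hydraulic gradient i = (131.32 − 127.85) / 381 = 3.47 / 381 = 0.009108
K = 0.0266 cm/s × 864 = 22.98 m/d
q = Ki = 22.98 × 0.009108 = 0.2093 m/d
Seepage velocity v = q / n = 0.2093 / 0.30 = 0.6977 m/d
L = 1.62 km = 1620 m
t = L / v = 1620 / 0.6977 = 2322 d
   = 2322 / 365 = 6.36 yr

6.36 years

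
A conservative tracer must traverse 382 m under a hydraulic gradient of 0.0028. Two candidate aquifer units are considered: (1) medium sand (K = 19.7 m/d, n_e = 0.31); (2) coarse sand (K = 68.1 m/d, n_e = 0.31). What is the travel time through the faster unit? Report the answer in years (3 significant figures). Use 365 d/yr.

1.70 years

Unit 1 (medium sand): v = 19.7×0.0028/0.31 = 0.1779 m/d, t = 382/0.1779 = 2147 d
Unit 2 (coarse sand): v = 68.1×0.0028/0.31 = 0.6151 m/d, t = 382/0.6151 = 621.0 d
Faster: 621.0 d / 365 = 1.70 yr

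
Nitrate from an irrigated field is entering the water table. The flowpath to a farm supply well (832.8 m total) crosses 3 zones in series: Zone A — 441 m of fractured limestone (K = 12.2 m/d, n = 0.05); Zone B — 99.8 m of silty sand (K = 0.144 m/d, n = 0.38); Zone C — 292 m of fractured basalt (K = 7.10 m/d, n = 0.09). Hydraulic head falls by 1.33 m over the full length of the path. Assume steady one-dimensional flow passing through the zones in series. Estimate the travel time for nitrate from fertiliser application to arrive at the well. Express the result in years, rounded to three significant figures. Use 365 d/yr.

137 years

Steady 1-D flow in series ⇒ the Darcy flux q is identical in every zone and the zone head losses add (resistances L/K in series).
Σ(L/K) = 441/12.2 + 99.8/0.144 + 292/7.10 = 36.15 + 693.1 + 41.13 = 770.3 d
q = ΔH / Σ(L/K) = 1.33 / 770.3 = 0.001727 m/d (same in every zone)
Zone A: v = q/n = 0.001727/0.05 = 0.03453 m/d → t_A = 441/0.03453 = 12770 d
Zone B: v = q/n = 0.001727/0.38 = 0.004544 m/d → t_B = 99.8/0.004544 = 21970 d
Zone C: v = q/n = 0.001727/0.09 = 0.01918 m/d → t_C = 292/0.01918 = 15220 d
Total t = 12770 + 21970 + 15220 = 49960 d
   = 49960 / 365 = 137 yr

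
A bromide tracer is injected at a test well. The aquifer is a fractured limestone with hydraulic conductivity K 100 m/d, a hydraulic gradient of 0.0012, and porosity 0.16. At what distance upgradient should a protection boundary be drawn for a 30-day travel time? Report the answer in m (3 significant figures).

22.5 m

Darcy flux q = K·i = 100 × 0.0012 = 0.1200 m/d
Average linear velocity = 0.1200 / 0.16 = 0.7500 m/d
L = v × T = 0.7500 × 30 = 22.50 m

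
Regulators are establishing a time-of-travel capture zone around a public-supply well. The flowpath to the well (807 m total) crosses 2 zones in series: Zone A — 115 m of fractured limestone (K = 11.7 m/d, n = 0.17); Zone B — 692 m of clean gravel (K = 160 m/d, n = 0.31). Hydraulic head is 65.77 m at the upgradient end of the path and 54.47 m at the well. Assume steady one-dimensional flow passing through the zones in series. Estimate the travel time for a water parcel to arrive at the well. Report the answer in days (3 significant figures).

293 days

Total head drop ΔH = 65.77 − 54.47 = 11.30 m
Steady 1-D flow in series ⇒ the Darcy flux q is identical in every zone and the zone head losses add (resistances L/K in series).
Σ(L/K) = 115/11.7 + 692/160 = 9.829 + 4.325 = 14.15 d
q = ΔH / Σ(L/K) = 11.30 / 14.15 = 0.7984 m/d (same in every zone)
Zone A: v = q/n = 0.7984/0.17 = 4.696 m/d → t_A = 115/4.696 = 24.49 d
Zone B: v = q/n = 0.7984/0.31 = 2.575 m/d → t_B = 692/2.575 = 268.7 d
Total t = 24.49 + 268.7 = 293.2 d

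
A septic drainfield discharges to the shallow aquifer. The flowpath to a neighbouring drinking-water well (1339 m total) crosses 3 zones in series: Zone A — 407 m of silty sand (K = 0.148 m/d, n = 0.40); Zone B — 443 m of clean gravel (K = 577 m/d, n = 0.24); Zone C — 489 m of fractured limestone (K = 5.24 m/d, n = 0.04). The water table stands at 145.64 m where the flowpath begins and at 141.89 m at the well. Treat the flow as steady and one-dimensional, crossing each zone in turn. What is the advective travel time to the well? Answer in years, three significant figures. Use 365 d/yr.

600 years

Total head drop ΔH = 145.64 − 141.89 = 3.75 m
Continuity: the same q passes through each zone, so ΔH = q·Σ(L_j/K_j) — the zones act as resistances in series.
Σ(L/K) = 407/0.148 + 443/577 + 489/5.24 = 2750 + 0.7678 + 93.32 = 2844 d
q = ΔH / Σ(L/K) = 3.75 / 2844 = 0.001319 m/d (same in every zone)
Zone A: v = q/n = 0.001319/0.40 = 0.003296 m/d → t_A = 407/0.003296 = 123500 d
Zone B: v = q/n = 0.001319/0.24 = 0.005494 m/d → t_B = 443/0.005494 = 80640 d
Zone C: v = q/n = 0.001319/0.04 = 0.03296 m/d → t_C = 489/0.03296 = 14830 d
Total t = 123500 + 80640 + 14830 = 218900 d
   = 218900 / 365 = 600 yr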